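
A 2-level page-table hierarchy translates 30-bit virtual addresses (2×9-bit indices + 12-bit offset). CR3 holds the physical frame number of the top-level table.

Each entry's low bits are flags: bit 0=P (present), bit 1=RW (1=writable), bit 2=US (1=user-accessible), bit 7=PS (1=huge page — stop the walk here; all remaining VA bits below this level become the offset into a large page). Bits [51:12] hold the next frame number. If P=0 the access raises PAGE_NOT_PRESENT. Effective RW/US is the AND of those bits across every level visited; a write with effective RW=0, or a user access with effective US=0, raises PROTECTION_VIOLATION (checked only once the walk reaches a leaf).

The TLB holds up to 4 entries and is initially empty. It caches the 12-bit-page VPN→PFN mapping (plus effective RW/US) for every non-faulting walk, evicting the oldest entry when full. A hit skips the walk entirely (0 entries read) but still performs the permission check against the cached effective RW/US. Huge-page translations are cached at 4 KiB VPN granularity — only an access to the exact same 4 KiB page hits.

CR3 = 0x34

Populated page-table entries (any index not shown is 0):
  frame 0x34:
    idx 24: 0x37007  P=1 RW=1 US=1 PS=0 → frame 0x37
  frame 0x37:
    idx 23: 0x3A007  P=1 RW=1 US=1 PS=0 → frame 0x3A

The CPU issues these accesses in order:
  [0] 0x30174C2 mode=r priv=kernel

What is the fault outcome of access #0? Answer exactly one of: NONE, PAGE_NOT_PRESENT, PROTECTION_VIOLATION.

Per-access translation:
#0 VA=0x30174C2 (r,kernel):
  L0: frame=0x34 idx=24 entry=0x37007 [P=1 RW=1 US=1 PS=0]
  L1: frame=0x37 idx=23 entry=0x3A007 [P=1 RW=1 US=1 PS=0]
  ⇒ phys 0x3A4C2  [2 reads]

Access #0 fault: NONE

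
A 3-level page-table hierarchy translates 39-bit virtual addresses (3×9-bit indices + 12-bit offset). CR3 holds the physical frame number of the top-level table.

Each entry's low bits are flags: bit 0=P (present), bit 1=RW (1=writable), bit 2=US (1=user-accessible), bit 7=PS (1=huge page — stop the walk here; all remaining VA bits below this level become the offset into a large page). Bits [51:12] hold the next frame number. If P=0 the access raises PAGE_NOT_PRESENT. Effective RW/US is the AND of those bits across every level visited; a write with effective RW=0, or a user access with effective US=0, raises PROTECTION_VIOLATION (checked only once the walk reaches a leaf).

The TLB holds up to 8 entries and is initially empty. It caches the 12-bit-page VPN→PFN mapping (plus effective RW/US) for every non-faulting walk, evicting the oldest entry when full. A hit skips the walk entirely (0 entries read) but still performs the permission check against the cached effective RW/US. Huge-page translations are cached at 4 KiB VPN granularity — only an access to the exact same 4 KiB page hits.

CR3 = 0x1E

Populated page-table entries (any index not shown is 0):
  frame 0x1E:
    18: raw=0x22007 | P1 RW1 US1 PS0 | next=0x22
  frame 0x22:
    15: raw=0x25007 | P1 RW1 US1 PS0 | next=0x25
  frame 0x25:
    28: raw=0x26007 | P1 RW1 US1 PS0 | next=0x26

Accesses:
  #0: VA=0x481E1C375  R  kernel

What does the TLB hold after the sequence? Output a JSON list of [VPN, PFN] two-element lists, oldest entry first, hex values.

Trace:
#0 VA=0x481E1C375 (r,kernel):
  lvl0: tbl 0x1E, slot 18 ⇒ 0x22007 (P1/RW1/US1/PS0)
  lvl1: tbl 0x22, slot 15 ⇒ 0x25007 (P1/RW1/US1/PS0)
  lvl2: tbl 0x25, slot 28 ⇒ 0x26007 (P1/RW1/US1/PS0)
  ⇒ phys 0x26375  [3 reads]

TLB: [["0x481E1C", "0x26"]]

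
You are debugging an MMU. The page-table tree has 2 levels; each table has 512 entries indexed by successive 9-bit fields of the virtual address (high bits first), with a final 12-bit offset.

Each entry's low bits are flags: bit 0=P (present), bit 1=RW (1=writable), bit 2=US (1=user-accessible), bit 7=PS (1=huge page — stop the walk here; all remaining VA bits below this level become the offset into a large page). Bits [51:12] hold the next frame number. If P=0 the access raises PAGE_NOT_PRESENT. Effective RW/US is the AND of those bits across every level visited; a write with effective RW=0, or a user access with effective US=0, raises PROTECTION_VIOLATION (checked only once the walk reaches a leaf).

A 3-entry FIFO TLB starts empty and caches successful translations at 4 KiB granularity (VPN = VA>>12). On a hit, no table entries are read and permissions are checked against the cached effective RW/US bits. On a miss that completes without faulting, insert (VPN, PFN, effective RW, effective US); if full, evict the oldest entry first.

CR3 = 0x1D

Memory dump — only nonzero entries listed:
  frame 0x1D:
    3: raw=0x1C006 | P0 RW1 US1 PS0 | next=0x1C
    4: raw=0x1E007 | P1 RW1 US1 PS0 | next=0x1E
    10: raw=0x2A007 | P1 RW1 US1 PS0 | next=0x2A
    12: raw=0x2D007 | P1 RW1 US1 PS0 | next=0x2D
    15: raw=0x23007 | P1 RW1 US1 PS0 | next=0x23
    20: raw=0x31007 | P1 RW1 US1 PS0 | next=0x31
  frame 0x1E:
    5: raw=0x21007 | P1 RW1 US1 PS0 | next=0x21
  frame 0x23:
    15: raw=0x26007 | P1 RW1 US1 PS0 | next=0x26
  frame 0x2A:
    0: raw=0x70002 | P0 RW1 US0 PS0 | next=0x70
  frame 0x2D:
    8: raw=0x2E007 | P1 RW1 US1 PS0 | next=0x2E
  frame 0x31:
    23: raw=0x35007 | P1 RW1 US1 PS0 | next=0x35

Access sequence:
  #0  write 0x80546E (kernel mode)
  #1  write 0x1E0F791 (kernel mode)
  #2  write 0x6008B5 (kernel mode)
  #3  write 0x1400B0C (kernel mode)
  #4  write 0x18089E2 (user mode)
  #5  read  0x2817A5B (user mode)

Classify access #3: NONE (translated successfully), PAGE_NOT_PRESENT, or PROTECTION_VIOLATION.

Per-access translation:
#0 VA=0x80546E (w,kernel):
  L0: frame=0x1D idx=4 entry=0x1E007 [P=1 RW=1 US=1 PS=0]
  L1: frame=0x1E idx=5 entry=0x21007 [P=1 RW=1 US=1 PS=0]
  ✓ 0x2146E  — 2 lookups
#1 VA=0x1E0F791 (w,kernel):
  L0: frame=0x1D idx=15 entry=0x23007 [P=1 RW=1 US=1 PS=0]
  L1: frame=0x23 idx=15 entry=0x26007 [P=1 RW=1 US=1 PS=0]
  ✓ 0x26791  — 2 lookups
#2 VA=0x6008B5 (w,kernel):
  L0: frame=0x1D idx=3 entry=0x1C006 [P=0 RW=1 US=1 PS=0]
  → PAGE_NOT_PRESENT  (1 entries read)
#3 VA=0x1400B0C (w,kernel):
  L0: frame=0x1D idx=10 entry=0x2A007 [P=1 RW=1 US=1 PS=0]
  L1: frame=0x2A idx=0 entry=0x70002 [P=0 RW=1 US=0 PS=0]
  → PAGE_NOT_PRESENT  (2 entries read)
#4 VA=0x18089E2 (w,user):
  L0: frame=0x1D idx=12 entry=0x2D007 [P=1 RW=1 US=1 PS=0]
  L1: frame=0x2D idx=8 entry=0x2E007 [P=1 RW=1 US=1 PS=0]
  ✓ 0x2E9E2  — 2 lookups
#5 VA=0x2817A5B (r,user):
  L0: frame=0x1D idx=20 entry=0x31007 [P=1 RW=1 US=1 PS=0]
  L1: frame=0x31 idx=23 entry=0x35007 [P=1 RW=1 US=1 PS=0]
  ✓ 0x35A5B  — 2 lookups

Access #3 fault: PAGE_NOT_PRESENT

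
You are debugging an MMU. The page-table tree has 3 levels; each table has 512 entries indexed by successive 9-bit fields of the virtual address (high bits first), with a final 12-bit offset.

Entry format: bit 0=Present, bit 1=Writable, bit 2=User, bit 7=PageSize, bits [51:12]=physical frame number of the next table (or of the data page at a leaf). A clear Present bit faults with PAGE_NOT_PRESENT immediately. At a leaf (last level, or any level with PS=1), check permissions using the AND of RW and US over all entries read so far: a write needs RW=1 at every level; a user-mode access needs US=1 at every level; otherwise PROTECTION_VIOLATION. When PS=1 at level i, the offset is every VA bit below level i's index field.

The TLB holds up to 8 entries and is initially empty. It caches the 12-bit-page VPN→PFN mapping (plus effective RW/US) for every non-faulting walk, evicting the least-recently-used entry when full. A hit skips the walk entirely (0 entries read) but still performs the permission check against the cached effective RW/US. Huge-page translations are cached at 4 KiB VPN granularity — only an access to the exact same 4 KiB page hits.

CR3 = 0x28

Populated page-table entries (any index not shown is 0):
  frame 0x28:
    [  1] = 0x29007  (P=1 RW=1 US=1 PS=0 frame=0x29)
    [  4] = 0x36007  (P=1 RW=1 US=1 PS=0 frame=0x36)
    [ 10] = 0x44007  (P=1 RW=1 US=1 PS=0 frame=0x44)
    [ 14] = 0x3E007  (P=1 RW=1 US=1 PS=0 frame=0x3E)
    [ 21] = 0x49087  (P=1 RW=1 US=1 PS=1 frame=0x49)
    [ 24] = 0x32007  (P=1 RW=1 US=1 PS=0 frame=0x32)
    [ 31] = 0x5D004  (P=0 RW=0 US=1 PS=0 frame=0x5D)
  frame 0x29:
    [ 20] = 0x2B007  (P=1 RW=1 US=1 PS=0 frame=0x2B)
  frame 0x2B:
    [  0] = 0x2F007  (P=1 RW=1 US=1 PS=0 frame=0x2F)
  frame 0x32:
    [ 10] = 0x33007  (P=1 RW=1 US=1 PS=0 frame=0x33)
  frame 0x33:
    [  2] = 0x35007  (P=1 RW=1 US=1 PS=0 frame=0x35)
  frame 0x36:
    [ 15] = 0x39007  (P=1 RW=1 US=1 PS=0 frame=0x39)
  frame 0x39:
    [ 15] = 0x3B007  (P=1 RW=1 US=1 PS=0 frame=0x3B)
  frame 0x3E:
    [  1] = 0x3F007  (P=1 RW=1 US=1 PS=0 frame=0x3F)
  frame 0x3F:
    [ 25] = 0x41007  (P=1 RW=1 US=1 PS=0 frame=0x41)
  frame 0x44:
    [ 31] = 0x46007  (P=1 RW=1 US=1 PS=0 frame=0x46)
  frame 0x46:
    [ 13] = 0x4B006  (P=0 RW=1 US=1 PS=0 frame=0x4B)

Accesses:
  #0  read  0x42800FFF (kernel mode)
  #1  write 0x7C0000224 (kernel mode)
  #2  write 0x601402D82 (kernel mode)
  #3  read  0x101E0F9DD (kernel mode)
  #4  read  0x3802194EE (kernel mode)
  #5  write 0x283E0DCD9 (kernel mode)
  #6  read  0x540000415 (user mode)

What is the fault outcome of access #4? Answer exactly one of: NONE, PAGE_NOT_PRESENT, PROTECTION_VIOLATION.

Trace:
#0 VA=0x42800FFF (r,kernel):
  L0: frame=0x28 idx=1 entry=0x29007 [P=1 RW=1 US=1 PS=0]
  L1: frame=0x29 idx=20 entry=0x2B007 [P=1 RW=1 US=1 PS=0]
  L2: frame=0x2B idx=0 entry=0x2F007 [P=1 RW=1 US=1 PS=0]
  ✓ 0x2FFFF  — 3 lookups
#1 VA=0x7C0000224 (w,kernel):
  L0: frame=0x28 idx=31 entry=0x5D004 [P=0 RW=0 US=1 PS=0]
  → PAGE_NOT_PRESENT  (1 entries read)
#2 VA=0x601402D82 (w,kernel):
  L0: frame=0x28 idx=24 entry=0x32007 [P=1 RW=1 US=1 PS=0]
  L1: frame=0x32 idx=10 entry=0x33007 [P=1 RW=1 US=1 PS=0]
  L2: frame=0x33 idx=2 entry=0x35007 [P=1 RW=1 US=1 PS=0]
  ✓ 0x35D82  — 3 lookups
#3 VA=0x101E0F9DD (r,kernel):
  L0: frame=0x28 idx=4 entry=0x36007 [P=1 RW=1 US=1 PS=0]
  L1: frame=0x36 idx=15 entry=0x39007 [P=1 RW=1 US=1 PS=0]
  L2: frame=0x39 idx=15 entry=0x3B007 [P=1 RW=1 US=1 PS=0]
  ✓ 0x3B9DD  — 3 lookups
#4 VA=0x3802194EE (r,kernel):
  L0: frame=0x28 idx=14 entry=0x3E007 [P=1 RW=1 US=1 PS=0]
  L1: frame=0x3E idx=1 entry=0x3F007 [P=1 RW=1 US=1 PS=0]
  L2: frame=0x3F idx=25 entry=0x41007 [P=1 RW=1 US=1 PS=0]
  ✓ 0x414EE  — 3 lookups
#5 VA=0x283E0DCD9 (w,kernel):
  L0: frame=0x28 idx=10 entry=0x44007 [P=1 RW=1 US=1 PS=0]
  L1: frame=0x44 idx=31 entry=0x46007 [P=1 RW=1 US=1 PS=0]
  L2: frame=0x46 idx=13 entry=0x4B006 [P=0 RW=1 US=1 PS=0]
  → PAGE_NOT_PRESENT  (3 entries read)
#6 VA=0x540000415 (r,user):
  L0: frame=0x28 idx=21 entry=0x49087 [P=1 RW=1 US=1 PS=1]
  ✓ 0x49415 (huge @L0)  — 1 lookups

Access #4 fault: NONE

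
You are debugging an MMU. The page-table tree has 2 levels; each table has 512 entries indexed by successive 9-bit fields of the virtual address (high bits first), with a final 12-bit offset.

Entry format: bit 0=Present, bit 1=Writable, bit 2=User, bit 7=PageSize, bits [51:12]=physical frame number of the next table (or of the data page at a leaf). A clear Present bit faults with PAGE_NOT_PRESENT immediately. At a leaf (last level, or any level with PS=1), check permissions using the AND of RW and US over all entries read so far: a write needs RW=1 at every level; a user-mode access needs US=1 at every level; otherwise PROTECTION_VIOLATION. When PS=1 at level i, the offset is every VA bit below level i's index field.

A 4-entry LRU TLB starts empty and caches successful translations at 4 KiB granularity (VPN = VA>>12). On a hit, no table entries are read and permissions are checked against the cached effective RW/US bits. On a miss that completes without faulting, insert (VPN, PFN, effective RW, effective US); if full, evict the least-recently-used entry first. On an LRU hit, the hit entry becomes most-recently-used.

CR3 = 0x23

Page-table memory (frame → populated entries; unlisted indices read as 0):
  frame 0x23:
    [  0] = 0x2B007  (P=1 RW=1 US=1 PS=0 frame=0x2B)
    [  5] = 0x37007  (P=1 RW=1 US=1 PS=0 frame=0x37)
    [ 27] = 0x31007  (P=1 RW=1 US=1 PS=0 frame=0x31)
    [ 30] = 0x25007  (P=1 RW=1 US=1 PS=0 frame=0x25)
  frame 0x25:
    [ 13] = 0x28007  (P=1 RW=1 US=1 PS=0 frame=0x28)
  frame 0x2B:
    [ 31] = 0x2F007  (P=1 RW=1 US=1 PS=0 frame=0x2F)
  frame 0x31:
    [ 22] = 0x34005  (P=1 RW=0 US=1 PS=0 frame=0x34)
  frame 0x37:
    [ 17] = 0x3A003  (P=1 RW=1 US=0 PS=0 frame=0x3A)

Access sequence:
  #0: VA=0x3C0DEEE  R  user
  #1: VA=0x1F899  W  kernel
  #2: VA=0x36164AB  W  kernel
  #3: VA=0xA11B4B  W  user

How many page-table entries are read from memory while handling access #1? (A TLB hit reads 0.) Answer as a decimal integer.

Walk each access:
#0 VA=0x3C0DEEE (r,user):
  lvl0: tbl 0x23, slot 30 ⇒ 0x25007 (P1/RW1/US1/PS0)
  lvl1: tbl 0x25, slot 13 ⇒ 0x28007 (P1/RW1/US1/PS0)
  ✓ 0x28EEE  — 2 lookups
#1 VA=0x1F899 (w,kernel):
  lvl0: tbl 0x23, slot 0 ⇒ 0x2B007 (P1/RW1/US1/PS0)
  lvl1: tbl 0x2B, slot 31 ⇒ 0x2F007 (P1/RW1/US1/PS0)
  ✓ 0x2F899  — 2 lookups
#2 VA=0x36164AB (w,kernel):
  lvl0: tbl 0x23, slot 27 ⇒ 0x31007 (P1/RW1/US1/PS0)
  lvl1: tbl 0x31, slot 22 ⇒ 0x34005 (P1/RW0/US1/PS0)
  → PROTECTION_VIOLATION  (2 entries read)
#3 VA=0xA11B4B (w,user):
  lvl0: tbl 0x23, slot 5 ⇒ 0x37007 (P1/RW1/US1/PS0)
  lvl1: tbl 0x37, slot 17 ⇒ 0x3A003 (P1/RW1/US0/PS0)
  → PROTECTION_VIOLATION  (2 entries read)

Entries read for #1: 2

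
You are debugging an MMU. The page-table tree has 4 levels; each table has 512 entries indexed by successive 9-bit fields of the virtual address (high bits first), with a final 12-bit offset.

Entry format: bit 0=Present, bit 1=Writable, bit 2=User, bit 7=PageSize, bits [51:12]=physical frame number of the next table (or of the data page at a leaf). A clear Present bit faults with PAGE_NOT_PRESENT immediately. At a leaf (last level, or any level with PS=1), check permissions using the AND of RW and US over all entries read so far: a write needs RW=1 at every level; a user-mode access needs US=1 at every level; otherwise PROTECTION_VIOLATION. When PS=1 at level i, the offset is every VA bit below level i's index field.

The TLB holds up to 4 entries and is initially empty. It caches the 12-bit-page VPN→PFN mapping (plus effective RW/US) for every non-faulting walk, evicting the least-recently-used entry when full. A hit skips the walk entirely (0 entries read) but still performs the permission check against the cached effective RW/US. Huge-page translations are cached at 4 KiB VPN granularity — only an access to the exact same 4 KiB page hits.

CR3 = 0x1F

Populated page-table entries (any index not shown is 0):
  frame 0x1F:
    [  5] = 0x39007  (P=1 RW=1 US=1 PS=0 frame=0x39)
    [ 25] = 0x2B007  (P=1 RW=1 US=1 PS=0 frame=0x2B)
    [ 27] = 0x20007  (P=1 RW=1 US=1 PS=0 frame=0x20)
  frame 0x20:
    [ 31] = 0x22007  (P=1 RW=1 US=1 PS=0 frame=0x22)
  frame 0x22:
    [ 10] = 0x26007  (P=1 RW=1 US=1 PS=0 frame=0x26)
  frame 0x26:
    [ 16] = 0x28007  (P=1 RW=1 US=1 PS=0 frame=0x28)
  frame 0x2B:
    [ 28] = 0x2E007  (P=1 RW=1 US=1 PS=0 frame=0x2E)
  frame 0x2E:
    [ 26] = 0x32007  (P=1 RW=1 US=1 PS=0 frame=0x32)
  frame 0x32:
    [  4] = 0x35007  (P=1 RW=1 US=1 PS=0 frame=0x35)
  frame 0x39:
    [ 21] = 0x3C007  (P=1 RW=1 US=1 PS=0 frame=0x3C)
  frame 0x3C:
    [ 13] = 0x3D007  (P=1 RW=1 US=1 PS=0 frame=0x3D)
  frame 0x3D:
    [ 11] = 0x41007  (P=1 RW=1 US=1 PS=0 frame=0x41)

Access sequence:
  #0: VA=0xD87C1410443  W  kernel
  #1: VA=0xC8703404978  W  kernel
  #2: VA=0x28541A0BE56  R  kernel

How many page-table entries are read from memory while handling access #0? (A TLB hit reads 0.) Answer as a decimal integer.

Walk each access:
#0 VA=0xD87C1410443 (w,kernel):
  [0] read 0x1F idx=27: raw=0x20007 flags P=1 W=1 U=1 S=0
  [1] read 0x20 idx=31: raw=0x22007 flags P=1 W=1 U=1 S=0
  [2] read 0x22 idx=10: raw=0x26007 flags P=1 W=1 U=1 S=0
  [3] read 0x26 idx=16: raw=0x28007 flags P=1 W=1 U=1 S=0
  → PA=0x28443  (4 entries read)
#1 VA=0xC8703404978 (w,kernel):
  [0] read 0x1F idx=25: raw=0x2B007 flags P=1 W=1 U=1 S=0
  [1] read 0x2B idx=28: raw=0x2E007 flags P=1 W=1 U=1 S=0
  [2] read 0x2E idx=26: raw=0x32007 flags P=1 W=1 U=1 S=0
  [3] read 0x32 idx=4: raw=0x35007 flags P=1 W=1 U=1 S=0
  → PA=0x35978  (4 entries read)
#2 VA=0x28541A0BE56 (r,kernel):
  [0] read 0x1F idx=5: raw=0x39007 flags P=1 W=1 U=1 S=0
  [1] read 0x39 idx=21: raw=0x3C007 flags P=1 W=1 U=1 S=0
  [2] read 0x3C idx=13: raw=0x3D007 flags P=1 W=1 U=1 S=0
  [3] read 0x3D idx=11: raw=0x41007 flags P=1 W=1 U=1 S=0
  → PA=0x41E56  (4 entries read)

Entries read for #0: 4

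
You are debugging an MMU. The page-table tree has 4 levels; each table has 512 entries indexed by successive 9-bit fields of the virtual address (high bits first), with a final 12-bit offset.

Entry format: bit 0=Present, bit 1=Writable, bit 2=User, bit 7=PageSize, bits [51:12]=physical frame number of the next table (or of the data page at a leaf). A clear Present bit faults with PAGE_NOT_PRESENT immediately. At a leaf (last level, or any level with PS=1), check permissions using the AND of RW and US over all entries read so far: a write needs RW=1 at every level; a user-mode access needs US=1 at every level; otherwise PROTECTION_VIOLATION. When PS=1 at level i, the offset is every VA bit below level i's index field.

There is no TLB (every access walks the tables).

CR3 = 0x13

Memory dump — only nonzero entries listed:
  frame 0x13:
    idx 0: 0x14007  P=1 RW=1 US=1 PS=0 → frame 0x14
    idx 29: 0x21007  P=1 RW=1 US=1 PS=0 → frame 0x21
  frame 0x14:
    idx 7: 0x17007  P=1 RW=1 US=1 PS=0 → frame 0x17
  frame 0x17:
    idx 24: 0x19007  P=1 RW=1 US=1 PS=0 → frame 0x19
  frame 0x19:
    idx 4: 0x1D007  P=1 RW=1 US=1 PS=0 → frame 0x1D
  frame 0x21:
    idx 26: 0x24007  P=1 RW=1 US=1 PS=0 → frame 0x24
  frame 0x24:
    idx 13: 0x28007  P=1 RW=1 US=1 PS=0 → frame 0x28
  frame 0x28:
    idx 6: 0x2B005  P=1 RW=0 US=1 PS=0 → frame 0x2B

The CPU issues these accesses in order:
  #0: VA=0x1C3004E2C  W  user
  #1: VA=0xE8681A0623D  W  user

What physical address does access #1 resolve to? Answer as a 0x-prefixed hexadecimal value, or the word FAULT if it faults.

Walk each access:
#0 VA=0x1C3004E2C (w,user):
  lvl0: tbl 0x13, slot 0 ⇒ 0x14007 (P1/RW1/US1/PS0)
  lvl1: tbl 0x14, slot 7 ⇒ 0x17007 (P1/RW1/US1/PS0)
  lvl2: tbl 0x17, slot 24 ⇒ 0x19007 (P1/RW1/US1/PS0)
  lvl3: tbl 0x19, slot 4 ⇒ 0x1D007 (P1/RW1/US1/PS0)
  ⇒ phys 0x1DE2C  [4 reads]
#1 VA=0xE8681A0623D (w,user):
  lvl0: tbl 0x13, slot 29 ⇒ 0x21007 (P1/RW1/US1/PS0)
  lvl1: tbl 0x21, slot 26 ⇒ 0x24007 (P1/RW1/US1/PS0)
  lvl2: tbl 0x24, slot 13 ⇒ 0x28007 (P1/RW1/US1/PS0)
  lvl3: tbl 0x28, slot 6 ⇒ 0x2B005 (P1/RW0/US1/PS0)
  ✗ PROTECTION_VIOLATION  [4 reads]

Access #1 PA: FAULT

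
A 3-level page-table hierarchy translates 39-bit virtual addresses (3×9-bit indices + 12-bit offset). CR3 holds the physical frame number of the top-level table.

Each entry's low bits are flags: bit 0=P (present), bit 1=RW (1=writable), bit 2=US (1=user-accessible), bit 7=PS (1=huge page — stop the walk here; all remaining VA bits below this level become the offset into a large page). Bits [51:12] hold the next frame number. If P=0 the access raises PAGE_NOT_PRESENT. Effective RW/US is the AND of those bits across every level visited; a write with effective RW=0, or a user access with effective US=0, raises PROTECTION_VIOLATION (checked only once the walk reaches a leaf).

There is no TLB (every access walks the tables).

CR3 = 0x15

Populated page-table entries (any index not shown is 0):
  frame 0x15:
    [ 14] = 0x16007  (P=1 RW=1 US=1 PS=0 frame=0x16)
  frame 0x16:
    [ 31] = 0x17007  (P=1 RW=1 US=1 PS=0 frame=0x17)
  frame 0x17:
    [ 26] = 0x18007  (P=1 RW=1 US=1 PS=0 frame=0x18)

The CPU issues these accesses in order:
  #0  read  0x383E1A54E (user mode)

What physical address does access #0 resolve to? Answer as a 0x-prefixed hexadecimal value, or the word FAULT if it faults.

Trace:
#0 VA=0x383E1A54E (r,user):
  L0 @0x15[14] → 0x16007  P=1,RW=1,US=1,PS=0
  L1 @0x16[31] → 0x17007  P=1,RW=1,US=1,PS=0
  L2 @0x17[26] → 0x18007  P=1,RW=1,US=1,PS=0
  ✓ 0x1854E  — 3 lookups

Access #0 PA: 0x1854E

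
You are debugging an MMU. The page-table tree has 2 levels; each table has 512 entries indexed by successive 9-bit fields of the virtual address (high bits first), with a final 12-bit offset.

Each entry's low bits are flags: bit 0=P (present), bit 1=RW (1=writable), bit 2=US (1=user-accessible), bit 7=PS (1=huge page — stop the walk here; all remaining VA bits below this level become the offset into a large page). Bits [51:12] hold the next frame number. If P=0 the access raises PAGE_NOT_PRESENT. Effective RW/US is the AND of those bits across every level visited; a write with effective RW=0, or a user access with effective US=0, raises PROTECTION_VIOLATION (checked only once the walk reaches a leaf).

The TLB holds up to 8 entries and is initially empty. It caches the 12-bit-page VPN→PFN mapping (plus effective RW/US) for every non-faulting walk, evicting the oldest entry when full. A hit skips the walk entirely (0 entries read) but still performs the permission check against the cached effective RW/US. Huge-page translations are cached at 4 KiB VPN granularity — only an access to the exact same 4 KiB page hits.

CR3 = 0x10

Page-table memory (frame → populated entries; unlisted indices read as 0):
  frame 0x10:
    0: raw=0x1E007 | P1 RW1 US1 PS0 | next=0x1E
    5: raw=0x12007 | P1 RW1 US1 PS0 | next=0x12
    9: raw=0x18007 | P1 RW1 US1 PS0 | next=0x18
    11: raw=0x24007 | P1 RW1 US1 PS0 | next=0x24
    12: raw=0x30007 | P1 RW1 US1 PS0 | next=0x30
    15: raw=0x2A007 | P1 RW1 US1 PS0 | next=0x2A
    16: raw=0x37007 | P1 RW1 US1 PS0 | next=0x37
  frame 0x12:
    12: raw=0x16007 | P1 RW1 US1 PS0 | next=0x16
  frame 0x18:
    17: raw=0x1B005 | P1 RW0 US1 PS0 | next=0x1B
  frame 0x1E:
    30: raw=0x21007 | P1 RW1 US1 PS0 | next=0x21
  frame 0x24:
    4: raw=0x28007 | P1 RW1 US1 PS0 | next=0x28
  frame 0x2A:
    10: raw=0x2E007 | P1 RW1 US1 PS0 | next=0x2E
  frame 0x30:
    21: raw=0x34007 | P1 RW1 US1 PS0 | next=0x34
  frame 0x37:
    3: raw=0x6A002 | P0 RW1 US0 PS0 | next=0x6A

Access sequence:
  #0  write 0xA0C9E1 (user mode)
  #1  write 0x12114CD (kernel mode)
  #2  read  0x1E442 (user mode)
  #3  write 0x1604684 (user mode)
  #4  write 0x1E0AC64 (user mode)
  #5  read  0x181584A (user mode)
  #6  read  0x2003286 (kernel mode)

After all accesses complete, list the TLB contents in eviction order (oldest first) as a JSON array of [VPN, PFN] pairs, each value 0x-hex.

Per-access translation:
#0 VA=0xA0C9E1 (w,user):
  L0: frame=0x10 idx=5 entry=0x12007 [P=1 RW=1 US=1 PS=0]
  L1: frame=0x12 idx=12 entry=0x16007 [P=1 RW=1 US=1 PS=0]
  ✓ 0x169E1  — 2 lookups
#1 VA=0x12114CD (w,kernel):
  L0: frame=0x10 idx=9 entry=0x18007 [P=1 RW=1 US=1 PS=0]
  L1: frame=0x18 idx=17 entry=0x1B005 [P=1 RW=0 US=1 PS=0]
  ✗ PROTECTION_VIOLATION  [2 reads]
#2 VA=0x1E442 (r,user):
  L0: frame=0x10 idx=0 entry=0x1E007 [P=1 RW=1 US=1 PS=0]
  L1: frame=0x1E idx=30 entry=0x21007 [P=1 RW=1 US=1 PS=0]
  ✓ 0x21442  — 2 lookups
#3 VA=0x1604684 (w,user):
  L0: frame=0x10 idx=11 entry=0x24007 [P=1 RW=1 US=1 PS=0]
  L1: frame=0x24 idx=4 entry=0x28007 [P=1 RW=1 US=1 PS=0]
  ✓ 0x28684  — 2 lookups
#4 VA=0x1E0AC64 (w,user):
  L0: frame=0x10 idx=15 entry=0x2A007 [P=1 RW=1 US=1 PS=0]
  L1: frame=0x2A idx=10 entry=0x2E007 [P=1 RW=1 US=1 PS=0]
  ✓ 0x2EC64  — 2 lookups
#5 VA=0x181584A (r,user):
  L0: frame=0x10 idx=12 entry=0x30007 [P=1 RW=1 US=1 PS=0]
  L1: frame=0x30 idx=21 entry=0x34007 [P=1 RW=1 US=1 PS=0]
  ✓ 0x3484A  — 2 lookups
#6 VA=0x2003286 (r,kernel):
  L0: frame=0x10 idx=16 entry=0x37007 [P=1 RW=1 US=1 PS=0]
  L1: frame=0x37 idx=3 entry=0x6A002 [P=0 RW=1 US=0 PS=0]
  ✗ PAGE_NOT_PRESENT  [2 reads]

TLB: [["0xA0C", "0x16"], ["0x1E", "0x21"], ["0x1604", "0x28"], ["0x1E0A", "0x2E"], ["0x1815", "0x34"]]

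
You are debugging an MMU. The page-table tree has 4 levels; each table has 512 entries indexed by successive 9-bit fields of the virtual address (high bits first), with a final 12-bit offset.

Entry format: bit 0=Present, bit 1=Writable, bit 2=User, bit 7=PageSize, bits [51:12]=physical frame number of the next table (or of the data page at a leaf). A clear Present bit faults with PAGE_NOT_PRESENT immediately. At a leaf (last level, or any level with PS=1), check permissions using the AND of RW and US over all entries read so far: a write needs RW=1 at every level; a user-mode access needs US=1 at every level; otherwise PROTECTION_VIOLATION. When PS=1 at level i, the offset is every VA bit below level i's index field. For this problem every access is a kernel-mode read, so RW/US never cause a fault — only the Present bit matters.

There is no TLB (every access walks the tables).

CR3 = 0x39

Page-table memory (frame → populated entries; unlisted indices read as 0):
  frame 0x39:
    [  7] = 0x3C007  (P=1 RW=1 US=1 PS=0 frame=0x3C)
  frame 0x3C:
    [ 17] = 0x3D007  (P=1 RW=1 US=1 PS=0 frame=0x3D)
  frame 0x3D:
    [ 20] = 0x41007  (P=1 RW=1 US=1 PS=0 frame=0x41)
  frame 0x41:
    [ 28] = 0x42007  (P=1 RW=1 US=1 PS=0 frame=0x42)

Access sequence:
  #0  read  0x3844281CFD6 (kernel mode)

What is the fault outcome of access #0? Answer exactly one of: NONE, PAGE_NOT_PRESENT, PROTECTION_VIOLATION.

Trace:
#0 VA=0x3844281CFD6 (r,kernel):
  [0] read 0x39 idx=7: raw=0x3C007 flags P=1 W=1 U=1 S=0
  [1] read 0x3C idx=17: raw=0x3D007 flags P=1 W=1 U=1 S=0
  [2] read 0x3D idx=20: raw=0x41007 flags P=1 W=1 U=1 S=0
  [3] read 0x41 idx=28: raw=0x42007 flags P=1 W=1 U=1 S=0
  ⇒ phys 0x42FD6  [4 reads]

Access #0 fault: NONE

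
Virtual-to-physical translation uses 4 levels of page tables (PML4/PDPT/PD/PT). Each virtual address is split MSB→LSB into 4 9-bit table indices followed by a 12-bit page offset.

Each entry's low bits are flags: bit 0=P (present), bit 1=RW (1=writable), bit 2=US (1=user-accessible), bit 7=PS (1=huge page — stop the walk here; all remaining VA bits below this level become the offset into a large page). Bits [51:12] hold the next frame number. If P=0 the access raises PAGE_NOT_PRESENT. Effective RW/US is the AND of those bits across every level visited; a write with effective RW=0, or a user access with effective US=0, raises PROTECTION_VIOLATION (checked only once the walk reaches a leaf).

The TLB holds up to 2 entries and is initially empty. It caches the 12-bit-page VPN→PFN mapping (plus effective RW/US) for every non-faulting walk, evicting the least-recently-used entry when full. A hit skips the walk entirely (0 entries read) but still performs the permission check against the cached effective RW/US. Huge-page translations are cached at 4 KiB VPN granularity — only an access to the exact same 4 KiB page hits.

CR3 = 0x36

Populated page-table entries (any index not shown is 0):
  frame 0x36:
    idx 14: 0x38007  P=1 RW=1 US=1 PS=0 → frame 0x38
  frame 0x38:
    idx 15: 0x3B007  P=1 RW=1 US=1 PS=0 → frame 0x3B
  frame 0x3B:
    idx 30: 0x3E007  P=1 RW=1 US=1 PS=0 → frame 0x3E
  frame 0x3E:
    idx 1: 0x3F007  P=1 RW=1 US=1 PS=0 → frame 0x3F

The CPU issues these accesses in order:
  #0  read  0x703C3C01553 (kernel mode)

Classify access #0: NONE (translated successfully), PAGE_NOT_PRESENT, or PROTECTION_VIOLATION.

Trace:
#0 VA=0x703C3C01553 (r,kernel):
  [0] read 0x36 idx=14: raw=0x38007 flags P=1 W=1 U=1 S=0
  [1] read 0x38 idx=15: raw=0x3B007 flags P=1 W=1 U=1 S=0
  [2] read 0x3B idx=30: raw=0x3E007 flags P=1 W=1 U=1 S=0
  [3] read 0x3E idx=1: raw=0x3F007 flags P=1 W=1 U=1 S=0
  → PA=0x3F553  (4 entries read)

Access #0 fault: NONE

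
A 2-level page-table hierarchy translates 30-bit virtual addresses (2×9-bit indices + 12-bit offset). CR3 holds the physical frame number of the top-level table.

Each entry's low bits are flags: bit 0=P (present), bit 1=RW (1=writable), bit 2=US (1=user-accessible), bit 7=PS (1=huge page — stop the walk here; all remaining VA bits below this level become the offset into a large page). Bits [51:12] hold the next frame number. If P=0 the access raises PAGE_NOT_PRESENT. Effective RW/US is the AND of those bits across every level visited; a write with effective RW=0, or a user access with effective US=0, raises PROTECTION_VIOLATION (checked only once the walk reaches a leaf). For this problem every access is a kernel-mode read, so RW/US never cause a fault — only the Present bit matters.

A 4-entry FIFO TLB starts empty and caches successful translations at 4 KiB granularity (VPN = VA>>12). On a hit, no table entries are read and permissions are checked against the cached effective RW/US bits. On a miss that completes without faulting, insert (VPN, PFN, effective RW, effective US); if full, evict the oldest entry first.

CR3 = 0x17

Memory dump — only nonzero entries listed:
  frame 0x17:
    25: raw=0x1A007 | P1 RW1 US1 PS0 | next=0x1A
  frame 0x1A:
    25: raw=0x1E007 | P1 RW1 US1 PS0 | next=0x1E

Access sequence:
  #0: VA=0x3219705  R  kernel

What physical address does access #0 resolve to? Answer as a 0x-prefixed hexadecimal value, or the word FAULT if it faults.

Trace:
#0 VA=0x3219705 (r,kernel):
  [0] read 0x17 idx=25: raw=0x1A007 flags P=1 W=1 U=1 S=0
  [1] read 0x1A idx=25: raw=0x1E007 flags P=1 W=1 U=1 S=0
  ✓ 0x1E705  — 2 lookups

Access #0 PA: 0x1E705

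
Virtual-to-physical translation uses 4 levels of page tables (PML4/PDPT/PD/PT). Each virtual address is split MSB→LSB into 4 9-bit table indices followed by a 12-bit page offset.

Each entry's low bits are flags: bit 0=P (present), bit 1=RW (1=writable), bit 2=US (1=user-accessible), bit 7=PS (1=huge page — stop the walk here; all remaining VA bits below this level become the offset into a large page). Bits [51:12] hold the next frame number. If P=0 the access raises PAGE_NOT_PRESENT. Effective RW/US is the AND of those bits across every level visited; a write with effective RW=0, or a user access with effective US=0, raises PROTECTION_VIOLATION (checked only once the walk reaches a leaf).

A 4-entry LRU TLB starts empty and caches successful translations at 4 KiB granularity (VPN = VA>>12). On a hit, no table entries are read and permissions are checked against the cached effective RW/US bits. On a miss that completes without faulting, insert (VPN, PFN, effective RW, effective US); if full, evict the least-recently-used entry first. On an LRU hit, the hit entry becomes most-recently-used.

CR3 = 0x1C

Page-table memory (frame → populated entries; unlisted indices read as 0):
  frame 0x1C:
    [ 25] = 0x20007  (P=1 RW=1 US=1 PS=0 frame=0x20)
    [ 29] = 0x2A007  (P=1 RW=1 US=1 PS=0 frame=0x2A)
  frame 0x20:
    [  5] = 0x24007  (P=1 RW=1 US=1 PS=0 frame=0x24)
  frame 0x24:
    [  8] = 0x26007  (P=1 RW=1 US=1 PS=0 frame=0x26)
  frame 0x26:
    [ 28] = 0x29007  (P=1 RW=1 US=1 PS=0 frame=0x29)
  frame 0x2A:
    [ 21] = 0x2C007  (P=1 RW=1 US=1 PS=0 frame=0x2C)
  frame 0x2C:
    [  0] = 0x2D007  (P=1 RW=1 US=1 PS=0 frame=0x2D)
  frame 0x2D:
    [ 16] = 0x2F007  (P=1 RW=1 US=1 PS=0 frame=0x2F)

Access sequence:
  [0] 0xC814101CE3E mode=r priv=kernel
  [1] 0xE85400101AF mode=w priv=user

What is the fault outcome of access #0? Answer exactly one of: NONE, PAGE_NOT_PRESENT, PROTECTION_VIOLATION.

Per-access translation:
#0 VA=0xC814101CE3E (r,kernel):
  L0: frame=0x1C idx=25 entry=0x20007 [P=1 RW=1 US=1 PS=0]
  L1: frame=0x20 idx=5 entry=0x24007 [P=1 RW=1 US=1 PS=0]
  L2: frame=0x24 idx=8 entry=0x26007 [P=1 RW=1 US=1 PS=0]
  L3: frame=0x26 idx=28 entry=0x29007 [P=1 RW=1 US=1 PS=0]
  ⇒ phys 0x29E3E  [4 reads]
#1 VA=0xE85400101AF (w,user):
  L0: frame=0x1C idx=29 entry=0x2A007 [P=1 RW=1 US=1 PS=0]
  L1: frame=0x2A idx=21 entry=0x2C007 [P=1 RW=1 US=1 PS=0]
  L2: frame=0x2C idx=0 entry=0x2D007 [P=1 RW=1 US=1 PS=0]
  L3: frame=0x2D idx=16 entry=0x2F007 [P=1 RW=1 US=1 PS=0]
  ⇒ phys 0x2F1AF  [4 reads]

Access #0 fault: NONE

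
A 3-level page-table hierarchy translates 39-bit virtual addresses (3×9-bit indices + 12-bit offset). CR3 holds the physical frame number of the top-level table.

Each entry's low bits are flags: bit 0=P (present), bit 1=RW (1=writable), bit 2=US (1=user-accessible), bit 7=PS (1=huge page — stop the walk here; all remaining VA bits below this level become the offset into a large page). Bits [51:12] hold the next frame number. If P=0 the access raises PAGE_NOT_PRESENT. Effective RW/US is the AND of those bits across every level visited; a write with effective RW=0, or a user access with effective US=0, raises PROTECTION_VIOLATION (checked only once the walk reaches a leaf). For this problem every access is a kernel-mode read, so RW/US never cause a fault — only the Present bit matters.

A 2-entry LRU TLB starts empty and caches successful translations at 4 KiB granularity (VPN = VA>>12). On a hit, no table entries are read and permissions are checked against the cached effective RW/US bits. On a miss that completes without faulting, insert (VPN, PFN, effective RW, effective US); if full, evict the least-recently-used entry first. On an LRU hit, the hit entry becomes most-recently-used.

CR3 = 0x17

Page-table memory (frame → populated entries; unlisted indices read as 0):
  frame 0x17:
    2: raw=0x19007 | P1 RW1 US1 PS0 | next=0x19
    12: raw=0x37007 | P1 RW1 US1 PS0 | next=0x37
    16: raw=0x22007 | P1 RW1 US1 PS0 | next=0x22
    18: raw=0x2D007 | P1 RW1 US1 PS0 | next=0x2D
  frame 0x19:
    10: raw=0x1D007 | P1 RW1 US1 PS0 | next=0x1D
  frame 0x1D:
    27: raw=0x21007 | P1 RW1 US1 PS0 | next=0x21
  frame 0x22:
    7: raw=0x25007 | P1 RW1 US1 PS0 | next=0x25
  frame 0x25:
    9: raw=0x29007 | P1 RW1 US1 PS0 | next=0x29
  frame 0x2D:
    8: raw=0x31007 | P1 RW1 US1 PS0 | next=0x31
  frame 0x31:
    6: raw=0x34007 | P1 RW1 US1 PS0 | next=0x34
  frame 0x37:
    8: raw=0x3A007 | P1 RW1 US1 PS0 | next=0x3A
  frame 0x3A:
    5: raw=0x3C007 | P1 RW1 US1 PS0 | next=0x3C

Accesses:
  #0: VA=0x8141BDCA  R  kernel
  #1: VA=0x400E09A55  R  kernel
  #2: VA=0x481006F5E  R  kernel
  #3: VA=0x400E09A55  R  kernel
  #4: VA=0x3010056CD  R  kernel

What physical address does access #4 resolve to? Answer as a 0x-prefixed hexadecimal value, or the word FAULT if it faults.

Trace:
#0 VA=0x8141BDCA (r,kernel):
  L0 @0x17[2] → 0x19007  P=1,RW=1,US=1,PS=0
  L1 @0x19[10] → 0x1D007  P=1,RW=1,US=1,PS=0
  L2 @0x1D[27] → 0x21007  P=1,RW=1,US=1,PS=0
  ⇒ phys 0x21DCA  [3 reads]
#1 VA=0x400E09A55 (r,kernel):
  L0 @0x17[16] → 0x22007  P=1,RW=1,US=1,PS=0
  L1 @0x22[7] → 0x25007  P=1,RW=1,US=1,PS=0
  L2 @0x25[9] → 0x29007  P=1,RW=1,US=1,PS=0
  ⇒ phys 0x29A55  [3 reads]
#2 VA=0x481006F5E (r,kernel):
  L0 @0x17[18] → 0x2D007  P=1,RW=1,US=1,PS=0
  L1 @0x2D[8] → 0x31007  P=1,RW=1,US=1,PS=0
  L2 @0x31[6] → 0x34007  P=1,RW=1,US=1,PS=0
  ⇒ phys 0x34F5E  [3 reads]
#3 VA=0x400E09A55 (r,kernel):
  TLB hit vpn=0x400E09 → PA=0x29A55
#4 VA=0x3010056CD (r,kernel):
  L0 @0x17[12] → 0x37007  P=1,RW=1,US=1,PS=0
  L1 @0x37[8] → 0x3A007  P=1,RW=1,US=1,PS=0
  L2 @0x3A[5] → 0x3C007  P=1,RW=1,US=1,PS=0
  ⇒ phys 0x3C6CD  [3 reads]

Access #4 PA: 0x3C6CD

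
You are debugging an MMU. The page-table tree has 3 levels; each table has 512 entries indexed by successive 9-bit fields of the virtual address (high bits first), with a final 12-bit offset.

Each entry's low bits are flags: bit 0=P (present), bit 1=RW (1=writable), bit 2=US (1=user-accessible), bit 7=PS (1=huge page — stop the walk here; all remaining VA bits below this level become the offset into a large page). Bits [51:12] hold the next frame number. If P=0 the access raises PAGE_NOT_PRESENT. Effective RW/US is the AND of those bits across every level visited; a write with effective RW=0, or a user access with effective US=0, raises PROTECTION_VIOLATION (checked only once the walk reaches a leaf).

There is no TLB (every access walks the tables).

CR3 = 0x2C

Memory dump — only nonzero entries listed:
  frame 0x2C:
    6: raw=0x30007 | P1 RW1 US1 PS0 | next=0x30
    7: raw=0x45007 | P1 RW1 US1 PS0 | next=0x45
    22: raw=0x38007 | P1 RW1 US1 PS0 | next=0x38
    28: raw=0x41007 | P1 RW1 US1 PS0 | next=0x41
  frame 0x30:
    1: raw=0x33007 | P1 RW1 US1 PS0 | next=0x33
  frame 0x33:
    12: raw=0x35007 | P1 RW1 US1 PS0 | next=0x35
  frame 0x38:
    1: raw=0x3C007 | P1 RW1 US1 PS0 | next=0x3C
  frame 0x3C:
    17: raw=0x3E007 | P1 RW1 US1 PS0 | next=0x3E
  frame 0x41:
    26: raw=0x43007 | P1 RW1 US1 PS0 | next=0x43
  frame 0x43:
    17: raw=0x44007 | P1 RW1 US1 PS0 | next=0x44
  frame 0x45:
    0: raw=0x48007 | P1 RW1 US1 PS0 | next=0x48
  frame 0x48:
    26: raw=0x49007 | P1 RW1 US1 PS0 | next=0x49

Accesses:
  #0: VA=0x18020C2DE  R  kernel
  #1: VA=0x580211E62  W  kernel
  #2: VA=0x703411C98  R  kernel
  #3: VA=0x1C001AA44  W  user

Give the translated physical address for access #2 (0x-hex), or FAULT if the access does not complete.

Walk each access:
#0 VA=0x18020C2DE (r,kernel):
  L0 @0x2C[6] → 0x30007  P=1,RW=1,US=1,PS=0
  L1 @0x30[1] → 0x33007  P=1,RW=1,US=1,PS=0
  L2 @0x33[12] → 0x35007  P=1,RW=1,US=1,PS=0
  → PA=0x352DE  (3 entries read)
#1 VA=0x580211E62 (w,kernel):
  L0 @0x2C[22] → 0x38007  P=1,RW=1,US=1,PS=0
  L1 @0x38[1] → 0x3C007  P=1,RW=1,US=1,PS=0
  L2 @0x3C[17] → 0x3E007  P=1,RW=1,US=1,PS=0
  → PA=0x3EE62  (3 entries read)
#2 VA=0x703411C98 (r,kernel):
  L0 @0x2C[28] → 0x41007  P=1,RW=1,US=1,PS=0
  L1 @0x41[26] → 0x43007  P=1,RW=1,US=1,PS=0
  L2 @0x43[17] → 0x44007  P=1,RW=1,US=1,PS=0
  → PA=0x44C98  (3 entries read)
#3 VA=0x1C001AA44 (w,user):
  L0 @0x2C[7] → 0x45007  P=1,RW=1,US=1,PS=0
  L1 @0x45[0] → 0x48007  P=1,RW=1,US=1,PS=0
  L2 @0x48[26] → 0x49007  P=1,RW=1,US=1,PS=0
  → PA=0x49A44  (3 entries read)

Access #2 PA: 0x44C98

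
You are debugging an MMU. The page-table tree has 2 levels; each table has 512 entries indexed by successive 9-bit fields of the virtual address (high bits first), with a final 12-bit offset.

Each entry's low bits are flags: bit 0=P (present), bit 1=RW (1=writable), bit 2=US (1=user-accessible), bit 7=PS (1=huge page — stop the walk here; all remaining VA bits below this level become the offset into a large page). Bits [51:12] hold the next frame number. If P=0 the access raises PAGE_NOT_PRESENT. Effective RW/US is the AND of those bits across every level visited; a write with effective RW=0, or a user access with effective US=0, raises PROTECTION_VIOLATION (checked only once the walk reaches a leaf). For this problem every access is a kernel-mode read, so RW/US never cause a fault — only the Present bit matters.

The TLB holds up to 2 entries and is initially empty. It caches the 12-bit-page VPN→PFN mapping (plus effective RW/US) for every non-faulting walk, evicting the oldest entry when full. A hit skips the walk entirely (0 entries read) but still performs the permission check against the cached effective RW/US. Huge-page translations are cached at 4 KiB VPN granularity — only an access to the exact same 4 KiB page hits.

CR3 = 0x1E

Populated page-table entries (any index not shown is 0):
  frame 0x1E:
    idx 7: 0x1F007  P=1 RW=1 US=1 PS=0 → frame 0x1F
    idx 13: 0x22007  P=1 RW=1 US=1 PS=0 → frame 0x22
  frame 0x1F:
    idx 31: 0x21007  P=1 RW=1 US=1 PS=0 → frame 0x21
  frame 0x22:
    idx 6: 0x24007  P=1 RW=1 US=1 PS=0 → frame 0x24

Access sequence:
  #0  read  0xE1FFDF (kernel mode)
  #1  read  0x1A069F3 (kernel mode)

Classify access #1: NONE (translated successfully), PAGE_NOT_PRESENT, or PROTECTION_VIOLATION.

Per-access translation:
#0 VA=0xE1FFDF (r,kernel):
  lvl0: tbl 0x1E, slot 7 ⇒ 0x1F007 (P1/RW1/US1/PS0)
  lvl1: tbl 0x1F, slot 31 ⇒ 0x21007 (P1/RW1/US1/PS0)
  ⇒ phys 0x21FDF  [2 reads]
#1 VA=0x1A069F3 (r,kernel):
  lvl0: tbl 0x1E, slot 13 ⇒ 0x22007 (P1/RW1/US1/PS0)
  lvl1: tbl 0x22, slot 6 ⇒ 0x24007 (P1/RW1/US1/PS0)
  ⇒ phys 0x249F3  [2 reads]

Access #1 fault: NONE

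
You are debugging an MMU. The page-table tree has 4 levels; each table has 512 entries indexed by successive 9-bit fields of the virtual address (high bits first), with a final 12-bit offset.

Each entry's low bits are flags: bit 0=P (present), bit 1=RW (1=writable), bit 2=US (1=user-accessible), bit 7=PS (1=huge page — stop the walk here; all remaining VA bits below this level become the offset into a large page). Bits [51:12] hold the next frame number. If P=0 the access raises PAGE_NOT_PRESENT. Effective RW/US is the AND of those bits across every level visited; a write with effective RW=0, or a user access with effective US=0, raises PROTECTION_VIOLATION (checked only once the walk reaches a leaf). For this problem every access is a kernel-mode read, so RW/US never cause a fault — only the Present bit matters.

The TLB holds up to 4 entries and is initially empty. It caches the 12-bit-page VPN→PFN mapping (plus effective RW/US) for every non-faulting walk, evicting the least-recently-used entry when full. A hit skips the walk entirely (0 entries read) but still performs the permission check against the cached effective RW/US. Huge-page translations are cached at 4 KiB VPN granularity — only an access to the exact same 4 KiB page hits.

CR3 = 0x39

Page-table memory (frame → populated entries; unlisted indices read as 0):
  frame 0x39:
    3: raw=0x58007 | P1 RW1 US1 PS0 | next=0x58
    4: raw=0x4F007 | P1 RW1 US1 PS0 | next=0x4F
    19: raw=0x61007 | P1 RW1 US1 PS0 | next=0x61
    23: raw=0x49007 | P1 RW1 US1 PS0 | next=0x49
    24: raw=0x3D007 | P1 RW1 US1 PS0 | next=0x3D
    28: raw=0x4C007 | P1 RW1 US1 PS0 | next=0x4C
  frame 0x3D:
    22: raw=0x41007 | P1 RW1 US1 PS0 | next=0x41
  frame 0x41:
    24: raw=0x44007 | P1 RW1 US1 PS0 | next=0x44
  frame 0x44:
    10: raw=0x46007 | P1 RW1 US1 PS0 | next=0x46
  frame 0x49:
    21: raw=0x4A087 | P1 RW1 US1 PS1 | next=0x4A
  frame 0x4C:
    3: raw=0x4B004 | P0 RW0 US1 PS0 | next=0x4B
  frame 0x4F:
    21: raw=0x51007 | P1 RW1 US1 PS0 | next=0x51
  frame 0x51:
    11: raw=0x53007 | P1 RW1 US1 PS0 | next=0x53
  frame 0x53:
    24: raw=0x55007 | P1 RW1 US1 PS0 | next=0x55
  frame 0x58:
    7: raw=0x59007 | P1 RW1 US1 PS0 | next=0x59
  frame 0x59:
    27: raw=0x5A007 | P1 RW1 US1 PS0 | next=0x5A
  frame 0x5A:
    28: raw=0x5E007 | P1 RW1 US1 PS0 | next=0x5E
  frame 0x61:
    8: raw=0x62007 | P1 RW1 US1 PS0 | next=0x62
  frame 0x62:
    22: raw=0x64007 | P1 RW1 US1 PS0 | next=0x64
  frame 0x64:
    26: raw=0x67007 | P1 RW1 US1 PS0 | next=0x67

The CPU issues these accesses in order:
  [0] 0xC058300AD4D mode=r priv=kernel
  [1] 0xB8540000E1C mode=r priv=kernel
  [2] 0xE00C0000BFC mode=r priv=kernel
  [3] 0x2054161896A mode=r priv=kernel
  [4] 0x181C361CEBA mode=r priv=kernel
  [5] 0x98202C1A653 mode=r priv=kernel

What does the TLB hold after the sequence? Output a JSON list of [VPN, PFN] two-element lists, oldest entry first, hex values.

Per-access translation:
#0 VA=0xC058300AD4D (r,kernel):
  [0] read 0x39 idx=24: raw=0x3D007 flags P=1 W=1 U=1 S=0
  [1] read 0x3D idx=22: raw=0x41007 flags P=1 W=1 U=1 S=0
  [2] read 0x41 idx=24: raw=0x44007 flags P=1 W=1 U=1 S=0
  [3] read 0x44 idx=10: raw=0x46007 flags P=1 W=1 U=1 S=0
  → PA=0x46D4D  (4 entries read)
#1 VA=0xB8540000E1C (r,kernel):
  [0] read 0x39 idx=23: raw=0x49007 flags P=1 W=1 U=1 S=0
  [1] read 0x49 idx=21: raw=0x4A087 flags P=1 W=1 U=1 S=1
  → PA=0x4AE1C (huge @L1)  (2 entries read)
#2 VA=0xE00C0000BFC (r,kernel):
  [0] read 0x39 idx=28: raw=0x4C007 flags P=1 W=1 U=1 S=0
  [1] read 0x4C idx=3: raw=0x4B004 flags P=0 W=0 U=1 S=0
  → PAGE_NOT_PRESENT  (2 entries read)
#3 VA=0x2054161896A (r,kernel):
  [0] read 0x39 idx=4: raw=0x4F007 flags P=1 W=1 U=1 S=0
  [1] read 0x4F idx=21: raw=0x51007 flags P=1 W=1 U=1 S=0
  [2] read 0x51 idx=11: raw=0x53007 flags P=1 W=1 U=1 S=0
  [3] read 0x53 idx=24: raw=0x55007 flags P=1 W=1 U=1 S=0
  → PA=0x5596A  (4 entries read)
#4 VA=0x181C361CEBA (r,kernel):
  [0] read 0x39 idx=3: raw=0x58007 flags P=1 W=1 U=1 S=0
  [1] read 0x58 idx=7: raw=0x59007 flags P=1 W=1 U=1 S=0
  [2] read 0x59 idx=27: raw=0x5A007 flags P=1 W=1 U=1 S=0
  [3] read 0x5A idx=28: raw=0x5E007 flags P=1 W=1 U=1 S=0
  → PA=0x5EEBA  (4 entries read)
#5 VA=0x98202C1A653 (r,kernel):
  [0] read 0x39 idx=19: raw=0x61007 flags P=1 W=1 U=1 S=0
  [1] read 0x61 idx=8: raw=0x62007 flags P=1 W=1 U=1 S=0
  [2] read 0x62 idx=22: raw=0x64007 flags P=1 W=1 U=1 S=0
  [3] read 0x64 idx=26: raw=0x67007 flags P=1 W=1 U=1 S=0
  → PA=0x67653  (4 entries read)

TLB: [["0xB8540000", "0x4A"], ["0x20541618", "0x55"], ["0x181C361C", "0x5E"], ["0x98202C1A", "0x67"]]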